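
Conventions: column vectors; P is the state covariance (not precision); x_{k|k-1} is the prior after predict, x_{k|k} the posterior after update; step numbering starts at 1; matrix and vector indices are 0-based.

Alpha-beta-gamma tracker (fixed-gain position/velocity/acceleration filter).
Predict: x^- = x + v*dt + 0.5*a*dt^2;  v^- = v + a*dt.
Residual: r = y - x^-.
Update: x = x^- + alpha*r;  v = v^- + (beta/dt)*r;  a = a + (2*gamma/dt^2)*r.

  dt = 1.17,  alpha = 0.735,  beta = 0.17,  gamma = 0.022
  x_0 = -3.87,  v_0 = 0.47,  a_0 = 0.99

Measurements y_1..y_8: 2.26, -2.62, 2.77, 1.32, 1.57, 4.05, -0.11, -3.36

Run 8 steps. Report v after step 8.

v_post = 1.4855

step 1: x_pred=-2.6425  r=4.9025  x^+=0.9608  v^+=2.3406  a^+=1.1476
step 2: x_pred=4.4848  r=-7.1048  x^+=-0.7372  v^+=2.6510  a^+=0.9192
step 3: x_pred=2.9936  r=-0.2236  x^+=2.8292  v^+=3.6940  a^+=0.9120
step 4: x_pred=7.7754  r=-6.4554  x^+=3.0307  v^+=3.8231  a^+=0.7045
step 5: x_pred=7.9859  r=-6.4159  x^+=3.2702  v^+=3.7151  a^+=0.4983
step 6: x_pred=7.9580  r=-3.9080  x^+=5.0856  v^+=3.7303  a^+=0.3727
step 7: x_pred=9.7052  r=-9.8152  x^+=2.4910  v^+=2.7402  a^+=0.0572
step 8: x_pred=5.7363  r=-9.0963  x^+=-0.9495  v^+=1.4855  a^+=-0.2352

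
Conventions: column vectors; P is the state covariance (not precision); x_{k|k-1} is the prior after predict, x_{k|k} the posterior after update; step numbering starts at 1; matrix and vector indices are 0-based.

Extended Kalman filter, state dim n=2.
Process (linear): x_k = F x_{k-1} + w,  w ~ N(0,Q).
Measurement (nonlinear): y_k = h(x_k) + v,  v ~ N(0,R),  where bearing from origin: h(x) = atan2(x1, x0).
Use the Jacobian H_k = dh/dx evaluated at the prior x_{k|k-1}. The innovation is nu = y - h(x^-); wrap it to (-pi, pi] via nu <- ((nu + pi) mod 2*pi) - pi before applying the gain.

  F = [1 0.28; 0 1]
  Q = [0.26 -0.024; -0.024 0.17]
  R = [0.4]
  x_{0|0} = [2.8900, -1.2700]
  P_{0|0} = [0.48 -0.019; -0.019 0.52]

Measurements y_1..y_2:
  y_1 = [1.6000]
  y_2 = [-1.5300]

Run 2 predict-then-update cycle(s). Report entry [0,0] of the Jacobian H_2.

step 1: x^-=[2.5344, -1.2700]  P^-=[0.7701 0.1026; 0.1026 0.6900]  H_jac=[0.1580 0.3154]  S=[0.4981]  K=[0.3093; 0.4694]  nu=[2.0645]  x^+=[3.1730, -0.3008]  P^+=[0.7225 0.0303; 0.0303 0.5802]
step 2: x^-=[3.0888, -0.3008]  P^-=[1.0449 0.1687; 0.1687 0.7502]  H_jac=[0.0312 0.3207]  S=[0.4816]  K=[0.1802; 0.5106]  nu=[-1.4329]  x^+=[2.8306, -1.0324]  P^+=[1.0293 0.1244; 0.1244 0.6247]

H_jac[0,0] = 0.0312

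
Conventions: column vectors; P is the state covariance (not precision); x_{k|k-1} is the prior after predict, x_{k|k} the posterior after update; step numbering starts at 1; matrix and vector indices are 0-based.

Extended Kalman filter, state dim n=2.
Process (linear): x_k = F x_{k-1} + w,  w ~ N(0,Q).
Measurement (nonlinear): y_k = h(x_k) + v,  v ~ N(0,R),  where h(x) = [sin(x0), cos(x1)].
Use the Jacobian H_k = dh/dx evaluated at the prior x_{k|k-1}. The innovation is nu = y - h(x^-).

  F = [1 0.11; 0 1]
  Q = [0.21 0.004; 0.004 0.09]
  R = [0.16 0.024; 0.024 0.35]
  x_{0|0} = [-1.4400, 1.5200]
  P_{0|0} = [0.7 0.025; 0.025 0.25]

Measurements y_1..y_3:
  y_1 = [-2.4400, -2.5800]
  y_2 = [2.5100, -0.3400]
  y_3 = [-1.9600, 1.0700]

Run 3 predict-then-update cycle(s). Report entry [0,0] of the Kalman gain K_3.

K[0,0] = 0.8152

step 1: x^-=[-1.2728, 1.5200]  P^-=[0.9185 0.0565; 0.0565 0.3400]  H_jac=[0.2936 0.0000; 0.0000 -0.9987]  S=[0.2392 0.0074; 0.0074 0.6891]  K=[1.1305 -0.0941; 0.0847 -0.4937]  nu=[-1.4841, -2.6308]  x^+=[-2.7030, 2.6930]  P^+=[0.6084 0.0058; 0.0058 0.1710]
step 2: x^-=[-2.4068, 2.6930]  P^-=[0.8217 0.0286; 0.0286 0.2610]  H_jac=[-0.7419 0.0000; 0.0000 -0.4337]  S=[0.6123 0.0332; 0.0332 0.3991]  K=[-0.9985 0.0520; -0.0194 -0.2820]  nu=[3.1805, 0.5611]  x^+=[-5.5531, 2.4732]  P^+=[0.2136 0.0133; 0.0133 0.2286]
step 3: x^-=[-5.2811, 2.4732]  P^-=[0.4293 0.0425; 0.0425 0.3186]  H_jac=[0.5385 0.0000; 0.0000 -0.6197]  S=[0.2845 0.0098; 0.0098 0.4724]  K=[0.8152 -0.0727; 0.0949 -0.4200]  nu=[-2.8026, 1.8548]  x^+=[-7.7004, 1.4283]  P^+=[0.2389 0.0095; 0.0095 0.2335]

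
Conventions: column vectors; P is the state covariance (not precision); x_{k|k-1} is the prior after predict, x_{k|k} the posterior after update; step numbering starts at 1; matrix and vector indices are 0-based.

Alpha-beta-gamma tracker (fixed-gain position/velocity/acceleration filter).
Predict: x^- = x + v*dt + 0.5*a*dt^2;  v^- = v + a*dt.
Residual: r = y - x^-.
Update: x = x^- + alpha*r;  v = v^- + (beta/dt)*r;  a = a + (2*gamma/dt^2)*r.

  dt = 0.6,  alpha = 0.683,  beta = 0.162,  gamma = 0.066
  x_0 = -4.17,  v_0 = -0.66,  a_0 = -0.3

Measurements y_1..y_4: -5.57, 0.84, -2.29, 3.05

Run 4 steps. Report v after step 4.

v_post = 2.9558

step 1: x_pred=-4.6200  r=-0.9500  x^+=-5.2689  v^+=-1.0965  a^+=-0.6483
step 2: x_pred=-6.0434  r=6.8834  x^+=-1.3421  v^+=0.3730  a^+=1.8756
step 3: x_pred=-0.7806  r=-1.5094  x^+=-1.8115  v^+=1.0909  a^+=1.3222
step 4: x_pred=-0.9190  r=3.9690  x^+=1.7918  v^+=2.9558  a^+=2.7775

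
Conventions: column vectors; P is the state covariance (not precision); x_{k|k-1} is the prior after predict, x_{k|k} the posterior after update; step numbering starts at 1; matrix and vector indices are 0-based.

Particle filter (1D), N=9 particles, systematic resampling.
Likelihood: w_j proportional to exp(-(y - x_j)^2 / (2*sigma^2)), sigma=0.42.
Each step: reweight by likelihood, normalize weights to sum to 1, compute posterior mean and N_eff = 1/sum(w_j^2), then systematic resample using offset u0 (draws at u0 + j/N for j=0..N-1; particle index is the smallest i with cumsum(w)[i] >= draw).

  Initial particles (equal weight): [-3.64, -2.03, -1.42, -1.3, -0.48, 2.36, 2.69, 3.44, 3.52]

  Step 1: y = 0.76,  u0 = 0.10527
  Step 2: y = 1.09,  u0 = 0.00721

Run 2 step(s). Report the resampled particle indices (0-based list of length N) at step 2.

step 1: w=[0.0000, 0.0000, 0.0001, 0.0004, 0.9454, 0.0521, 0.0019, 0.0000, 0.0000]  mean=-0.3263  Neff=1.1154  idx=[4, 4, 4, 4, 4, 4, 4, 4, 5]
step 2: w=[0.0521, 0.0521, 0.0521, 0.0521, 0.0521, 0.0521, 0.0521, 0.0521, 0.5831]  mean=1.1760  Neff=2.7645  idx=[0, 2, 4, 6, 8, 8, 8, 8, 8]

resampled_idx = [0, 2, 4, 6, 8, 8, 8, 8, 8]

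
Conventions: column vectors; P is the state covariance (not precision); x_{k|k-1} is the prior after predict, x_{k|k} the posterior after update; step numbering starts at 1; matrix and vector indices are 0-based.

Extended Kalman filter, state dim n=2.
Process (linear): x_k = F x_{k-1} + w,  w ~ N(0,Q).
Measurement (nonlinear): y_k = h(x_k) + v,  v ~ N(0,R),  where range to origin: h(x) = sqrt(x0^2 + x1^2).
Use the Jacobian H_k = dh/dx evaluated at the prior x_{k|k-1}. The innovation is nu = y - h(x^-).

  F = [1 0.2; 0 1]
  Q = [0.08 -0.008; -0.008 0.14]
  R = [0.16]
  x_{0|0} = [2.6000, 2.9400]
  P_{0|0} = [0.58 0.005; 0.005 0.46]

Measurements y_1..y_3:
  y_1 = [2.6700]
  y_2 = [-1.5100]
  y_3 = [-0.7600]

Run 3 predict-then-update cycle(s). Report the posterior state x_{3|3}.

x_post = [-0.2050, 0.5804]

step 1: x^-=[3.1880, 2.9400]  P^-=[0.6804 0.0890; 0.0890 0.6000]  H_jac=[0.7351 0.6779]  S=[0.8922]  K=[0.6283; 0.5293]  nu=[-1.6667]  x^+=[2.1409, 2.0579]  P^+=[0.3282 -0.2077; -0.2077 0.3501]
step 2: x^-=[2.5524, 2.0579]  P^-=[0.3392 -0.1456; -0.1456 0.4901]  H_jac=[0.7785 0.6277]  S=[0.4163]  K=[0.4147; 0.4665]  nu=[-4.7887]  x^+=[0.5666, -0.1762]  P^+=[0.2676 -0.2262; -0.2262 0.3995]
step 3: x^-=[0.5313, -0.1762]  P^-=[0.2731 -0.1543; -0.1543 0.5395]  H_jac=[0.9491 -0.3148]  S=[0.5517]  K=[0.5579; -0.5733]  nu=[-1.3198]  x^+=[-0.2050, 0.5804]  P^+=[0.1014 0.0222; 0.0222 0.3582]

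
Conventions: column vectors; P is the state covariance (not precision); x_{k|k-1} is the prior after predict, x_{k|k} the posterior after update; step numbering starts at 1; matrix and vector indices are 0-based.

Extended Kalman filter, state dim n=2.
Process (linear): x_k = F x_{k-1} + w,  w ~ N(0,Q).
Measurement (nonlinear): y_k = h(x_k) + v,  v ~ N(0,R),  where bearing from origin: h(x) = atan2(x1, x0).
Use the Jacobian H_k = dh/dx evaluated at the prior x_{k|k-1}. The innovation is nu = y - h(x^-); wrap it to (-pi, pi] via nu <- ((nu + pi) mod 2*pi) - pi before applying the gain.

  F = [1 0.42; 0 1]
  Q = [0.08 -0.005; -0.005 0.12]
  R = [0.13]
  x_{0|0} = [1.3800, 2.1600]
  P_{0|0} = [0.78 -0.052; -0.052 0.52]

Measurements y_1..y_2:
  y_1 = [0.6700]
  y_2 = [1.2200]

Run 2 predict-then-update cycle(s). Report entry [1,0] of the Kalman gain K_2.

K[1,0] = 0.5202

step 1: x^-=[2.2872, 2.1600]  P^-=[0.9080 0.1614; 0.1614 0.6400]  H_jac=[-0.2183 0.2311]  S=[0.1912]  K=[-0.8416; 0.5895]  nu=[-0.0868]  x^+=[2.3603, 2.1088]  P^+=[0.7726 0.2562; 0.2562 0.5736]
step 2: x^-=[3.2460, 2.1088]  P^-=[1.1691 0.4921; 0.4921 0.6936]  H_jac=[-0.1407 0.2166]  S=[0.1557]  K=[-0.3720; 0.5202]  nu=[0.6439]  x^+=[3.0064, 2.4437]  P^+=[1.1475 0.5223; 0.5223 0.6514]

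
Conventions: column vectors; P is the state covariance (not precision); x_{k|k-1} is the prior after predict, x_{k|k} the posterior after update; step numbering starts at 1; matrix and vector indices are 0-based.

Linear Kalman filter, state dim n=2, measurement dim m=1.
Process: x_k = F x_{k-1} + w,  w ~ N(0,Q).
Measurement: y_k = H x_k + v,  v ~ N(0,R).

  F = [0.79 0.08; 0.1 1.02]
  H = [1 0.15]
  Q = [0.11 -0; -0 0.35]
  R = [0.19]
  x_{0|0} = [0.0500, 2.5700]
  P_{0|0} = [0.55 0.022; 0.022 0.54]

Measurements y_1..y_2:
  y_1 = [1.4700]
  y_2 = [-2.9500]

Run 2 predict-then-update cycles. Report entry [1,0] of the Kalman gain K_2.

K[1,0] = 0.5051

step 1: x^-=[0.2451, 2.6264]  P^-=[0.4595 0.1054; 0.1054 0.9218]  S=[0.7019]  K=[0.6772; 0.3472]  nu=[0.8309]  x^+=[0.8078, 2.9149]  P^+=[0.1376 -0.0596; -0.0596 0.8372]
step 2: x^-=[0.8714, 3.0540]  P^-=[0.1937 0.0307; 0.0307 1.2102]  S=[0.4201]  K=[0.4720; 0.5051]  nu=[-4.2795]  x^+=[-1.1486, 0.8924]  P^+=[0.1001 -0.0695; -0.0695 1.1030]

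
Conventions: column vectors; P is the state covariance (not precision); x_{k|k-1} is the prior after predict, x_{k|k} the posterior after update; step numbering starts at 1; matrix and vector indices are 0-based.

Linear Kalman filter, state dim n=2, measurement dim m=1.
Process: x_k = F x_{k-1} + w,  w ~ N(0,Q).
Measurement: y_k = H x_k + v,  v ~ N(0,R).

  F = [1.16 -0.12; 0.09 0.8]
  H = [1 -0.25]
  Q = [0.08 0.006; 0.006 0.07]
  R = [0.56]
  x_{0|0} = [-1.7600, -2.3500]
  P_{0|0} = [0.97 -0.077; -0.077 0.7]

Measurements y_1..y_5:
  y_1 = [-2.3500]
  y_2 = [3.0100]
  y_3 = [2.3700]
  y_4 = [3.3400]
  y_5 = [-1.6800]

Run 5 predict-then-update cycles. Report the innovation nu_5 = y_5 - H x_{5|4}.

step 1: x^-=[-1.7596, -2.0384]  P^-=[1.4167 -0.0306; -0.0306 0.5148]  S=[2.0242]  K=[0.7037; -0.0787]  nu=[-1.1000]  x^+=[-2.5336, -1.9519]  P^+=[0.4144 0.0815; 0.0815 0.5022]
step 2: x^-=[-2.7048, -1.7895]  P^-=[0.6222 0.0758; 0.0758 0.4065]  S=[1.1697]  K=[0.5157; -0.0221]  nu=[5.2674]  x^+=[0.0118, -1.9058]  P^+=[0.3111 0.0891; 0.0891 0.4060]
step 3: x^-=[0.2423, -1.5236]  P^-=[0.4796 0.0813; 0.0813 0.3452]  S=[1.0206]  K=[0.4501; -0.0049]  nu=[1.7468]  x^+=[1.0285, -1.5322]  P^+=[0.2729 0.0835; 0.0835 0.3451]
step 4: x^-=[1.3769, -1.1332]  P^-=[0.4290 0.0780; 0.0780 0.3051]  S=[0.9690]  K=[0.4225; 0.0017]  nu=[1.6798]  x^+=[2.0867, -1.1303]  P^+=[0.2559 0.0773; 0.0773 0.3051]
step 5: x^-=[2.5562, -0.7164]  P^-=[0.4073 0.0743; 0.0743 0.2785]  S=[0.9475]  K=[0.4102; 0.0049]  nu=[-4.4153]  x^+=[0.7449, -0.7382]  P^+=[0.2478 0.0724; 0.0724 0.2785]

innov = [-4.4153]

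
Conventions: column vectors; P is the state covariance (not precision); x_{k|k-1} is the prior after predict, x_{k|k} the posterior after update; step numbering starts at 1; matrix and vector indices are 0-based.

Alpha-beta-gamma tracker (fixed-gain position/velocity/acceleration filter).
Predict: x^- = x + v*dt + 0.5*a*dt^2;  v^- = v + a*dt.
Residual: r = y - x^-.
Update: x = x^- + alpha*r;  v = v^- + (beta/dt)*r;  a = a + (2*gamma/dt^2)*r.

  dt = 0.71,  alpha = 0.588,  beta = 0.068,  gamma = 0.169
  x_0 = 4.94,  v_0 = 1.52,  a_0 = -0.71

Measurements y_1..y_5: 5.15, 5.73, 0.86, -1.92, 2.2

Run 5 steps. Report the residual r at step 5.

step 1: x_pred=5.8402  r=-0.6902  x^+=5.4344  v^+=0.9498  a^+=-1.1728
step 2: x_pred=5.8131  r=-0.0831  x^+=5.7642  v^+=0.1091  a^+=-1.2285
step 3: x_pred=5.5321  r=-4.6721  x^+=2.7849  v^+=-1.2106  a^+=-4.3612
step 4: x_pred=0.8261  r=-2.7461  x^+=-0.7886  v^+=-4.5701  a^+=-6.2025
step 5: x_pred=-5.5967  r=7.7967  x^+=-1.0122  v^+=-8.2271  a^+=-0.9748

resid = 7.7967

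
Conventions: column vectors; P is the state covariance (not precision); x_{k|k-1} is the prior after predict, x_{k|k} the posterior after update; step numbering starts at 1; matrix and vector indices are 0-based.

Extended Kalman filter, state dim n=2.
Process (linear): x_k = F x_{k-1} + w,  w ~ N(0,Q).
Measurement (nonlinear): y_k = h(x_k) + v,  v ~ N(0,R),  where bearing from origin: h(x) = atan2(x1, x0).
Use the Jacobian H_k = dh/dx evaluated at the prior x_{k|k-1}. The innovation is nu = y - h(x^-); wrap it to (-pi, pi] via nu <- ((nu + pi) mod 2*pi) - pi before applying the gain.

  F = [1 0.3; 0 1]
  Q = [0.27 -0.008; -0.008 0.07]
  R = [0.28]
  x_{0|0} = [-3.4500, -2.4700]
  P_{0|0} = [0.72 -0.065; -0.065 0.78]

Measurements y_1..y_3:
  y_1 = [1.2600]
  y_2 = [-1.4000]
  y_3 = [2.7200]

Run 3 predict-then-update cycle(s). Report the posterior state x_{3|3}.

step 1: x^-=[-4.1910, -2.4700]  P^-=[1.0212 0.1610; 0.1610 0.8500]  H_jac=[0.1044 -0.1771]  S=[0.3118]  K=[0.2504; -0.4288]  nu=[-2.4142]  x^+=[-4.7954, -1.4347]  P^+=[1.0017 0.1945; 0.1945 0.7927]
step 2: x^-=[-5.2258, -1.4347]  P^-=[1.4597 0.4243; 0.4243 0.8627]  H_jac=[0.0489 -0.1779]  S=[0.3034]  K=[-0.0138; -0.4376]  nu=[1.4737]  x^+=[-5.2462, -2.0796]  P^+=[1.4596 0.4224; 0.4224 0.8045]
step 3: x^-=[-5.8701, -2.0796]  P^-=[2.0555 0.6558; 0.6558 0.8745]  H_jac=[0.0536 -0.1514]  S=[0.2953]  K=[0.0371; -0.3292]  nu=[-0.7621]  x^+=[-5.8983, -1.8287]  P^+=[2.0551 0.6594; 0.6594 0.8426]

x_post = [-5.8983, -1.8287]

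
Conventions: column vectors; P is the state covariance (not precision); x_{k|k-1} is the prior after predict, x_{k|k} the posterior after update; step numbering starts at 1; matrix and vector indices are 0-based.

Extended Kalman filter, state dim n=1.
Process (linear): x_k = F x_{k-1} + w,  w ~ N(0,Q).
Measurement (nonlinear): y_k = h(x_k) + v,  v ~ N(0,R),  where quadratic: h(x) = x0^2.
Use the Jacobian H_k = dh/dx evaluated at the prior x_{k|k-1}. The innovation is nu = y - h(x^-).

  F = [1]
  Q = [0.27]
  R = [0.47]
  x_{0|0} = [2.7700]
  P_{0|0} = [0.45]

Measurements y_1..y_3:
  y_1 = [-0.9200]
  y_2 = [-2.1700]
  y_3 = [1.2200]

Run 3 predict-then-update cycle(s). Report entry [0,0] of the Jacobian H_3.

step 1: x^-=[2.7700]  P^-=[0.7200]  H_jac=[5.5400]  S=[22.5680]  K=[0.1767]  nu=[-8.5929]  x^+=[1.2512]  P^+=[0.0150]
step 2: x^-=[1.2512]  P^-=[0.2850]  H_jac=[2.5025]  S=[2.2547]  K=[0.3163]  nu=[-3.7356]  x^+=[0.0696]  P^+=[0.0594]
step 3: x^-=[0.0696]  P^-=[0.3294]  H_jac=[0.1393]  S=[0.4764]  K=[0.0963]  nu=[1.2151]  x^+=[0.1867]  P^+=[0.3250]

H_jac[0,0] = 0.1393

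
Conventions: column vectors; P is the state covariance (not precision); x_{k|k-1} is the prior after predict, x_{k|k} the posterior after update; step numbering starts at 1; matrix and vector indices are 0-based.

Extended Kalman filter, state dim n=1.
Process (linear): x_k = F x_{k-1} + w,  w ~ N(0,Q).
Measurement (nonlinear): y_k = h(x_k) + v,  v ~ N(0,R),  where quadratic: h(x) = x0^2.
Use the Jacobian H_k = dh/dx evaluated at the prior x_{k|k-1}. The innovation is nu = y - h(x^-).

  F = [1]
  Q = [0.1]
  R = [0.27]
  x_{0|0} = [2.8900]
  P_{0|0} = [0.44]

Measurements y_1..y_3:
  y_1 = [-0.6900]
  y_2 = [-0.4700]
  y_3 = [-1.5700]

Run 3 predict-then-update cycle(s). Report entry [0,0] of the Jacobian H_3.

H_jac[0,0] = 1.4343

step 1: x^-=[2.8900]  P^-=[0.5400]  H_jac=[5.7800]  S=[18.3105]  K=[0.1705]  nu=[-9.0421]  x^+=[1.3487]  P^+=[0.0080]
step 2: x^-=[1.3487]  P^-=[0.1080]  H_jac=[2.6974]  S=[1.0555]  K=[0.2759]  nu=[-2.2890]  x^+=[0.7172]  P^+=[0.0276]
step 3: x^-=[0.7172]  P^-=[0.1276]  H_jac=[1.4343]  S=[0.5325]  K=[0.3437]  nu=[-2.0843]  x^+=[0.0008]  P^+=[0.0647]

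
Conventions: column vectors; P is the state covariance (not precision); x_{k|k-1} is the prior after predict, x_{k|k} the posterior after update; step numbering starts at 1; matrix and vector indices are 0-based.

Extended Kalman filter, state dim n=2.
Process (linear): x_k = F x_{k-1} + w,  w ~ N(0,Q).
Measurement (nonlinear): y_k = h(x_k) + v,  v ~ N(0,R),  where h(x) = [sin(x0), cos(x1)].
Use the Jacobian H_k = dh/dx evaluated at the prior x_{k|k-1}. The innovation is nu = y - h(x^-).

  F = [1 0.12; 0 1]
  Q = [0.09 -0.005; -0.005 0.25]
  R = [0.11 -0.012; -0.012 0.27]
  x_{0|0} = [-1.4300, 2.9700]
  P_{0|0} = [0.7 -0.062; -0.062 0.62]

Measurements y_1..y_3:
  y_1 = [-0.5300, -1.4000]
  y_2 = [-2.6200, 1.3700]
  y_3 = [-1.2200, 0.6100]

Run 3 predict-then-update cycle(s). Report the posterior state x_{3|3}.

x_post = [-1.7536, 2.1932]

step 1: x^-=[-1.0736, 2.9700]  P^-=[0.7840 0.0074; 0.0074 0.8700]  H_jac=[0.4770 0.0000; 0.0000 -0.1708]  S=[0.2884 -0.0126; -0.0126 0.2954]  K=[1.2991 0.0512; -0.0098 -0.5034]  nu=[0.3489, -0.4147]  x^+=[-0.6415, 3.1753]  P^+=[0.2983 0.0104; 0.0104 0.7953]
step 2: x^-=[-0.2605, 3.1753]  P^-=[0.4023 0.1008; 0.1008 1.0453]  H_jac=[0.9663 0.0000; 0.0000 0.0337]  S=[0.4856 -0.0087; -0.0087 0.2712]  K=[0.8012 0.0383; 0.2031 0.1366]  nu=[-2.3624, 2.3694]  x^+=[-2.0625, 3.0190]  P^+=[0.0907 0.0214; 0.0214 1.0206]
step 3: x^-=[-1.7002, 3.0190]  P^-=[0.2006 0.1389; 0.1389 1.2706]  H_jac=[-0.1290 0.0000; 0.0000 -0.1223]  S=[0.1133 -0.0098; -0.0098 0.2890]  K=[-0.2341 -0.0667; -0.2053 -0.5446]  nu=[-0.2284, 1.6025]  x^+=[-1.7536, 2.1932]  P^+=[0.1934 0.1243; 0.1243 1.1824]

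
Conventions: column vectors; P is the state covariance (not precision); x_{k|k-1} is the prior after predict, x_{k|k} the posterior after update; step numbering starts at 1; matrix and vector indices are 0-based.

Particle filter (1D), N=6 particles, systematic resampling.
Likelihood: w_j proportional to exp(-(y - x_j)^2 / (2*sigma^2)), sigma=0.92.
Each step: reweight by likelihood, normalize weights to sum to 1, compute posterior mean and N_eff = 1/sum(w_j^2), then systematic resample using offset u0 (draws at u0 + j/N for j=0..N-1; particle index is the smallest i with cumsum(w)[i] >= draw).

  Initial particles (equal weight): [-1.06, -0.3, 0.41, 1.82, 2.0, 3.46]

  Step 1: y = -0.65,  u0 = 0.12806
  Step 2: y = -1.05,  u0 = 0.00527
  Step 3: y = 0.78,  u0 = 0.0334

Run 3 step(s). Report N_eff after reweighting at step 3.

N_eff = 4.5078

step 1: w=[0.3783, 0.3886, 0.2151, 0.0114, 0.0066, 0.0000]  mean=-0.3954  Neff=2.9363  idx=[0, 0, 1, 1, 2, 2]
step 2: w=[0.2498, 0.2498, 0.1792, 0.1792, 0.0709, 0.0709]  mean=-0.5790  Neff=5.0213  idx=[0, 0, 1, 2, 2, 3]
step 3: w=[0.0708, 0.0708, 0.0708, 0.2626, 0.2626, 0.2626]  mean=-0.4614  Neff=4.5078  idx=[0, 2, 3, 4, 4, 5]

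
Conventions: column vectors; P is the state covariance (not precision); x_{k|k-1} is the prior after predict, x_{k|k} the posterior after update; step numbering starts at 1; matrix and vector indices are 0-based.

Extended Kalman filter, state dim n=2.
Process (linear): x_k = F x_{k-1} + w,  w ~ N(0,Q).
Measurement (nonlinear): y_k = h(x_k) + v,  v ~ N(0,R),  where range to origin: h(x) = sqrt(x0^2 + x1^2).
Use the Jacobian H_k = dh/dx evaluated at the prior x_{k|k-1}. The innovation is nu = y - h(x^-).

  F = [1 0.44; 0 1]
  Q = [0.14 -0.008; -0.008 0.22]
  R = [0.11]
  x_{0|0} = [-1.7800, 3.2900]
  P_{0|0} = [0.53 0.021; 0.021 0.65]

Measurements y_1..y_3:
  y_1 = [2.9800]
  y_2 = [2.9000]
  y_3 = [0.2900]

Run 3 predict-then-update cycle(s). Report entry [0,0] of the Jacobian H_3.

H_jac[0,0] = 0.5727

step 1: x^-=[-0.3324, 3.2900]  P^-=[0.8143 0.2990; 0.2990 0.8700]  H_jac=[-0.1005 0.9949]  S=[0.9196]  K=[0.2345; 0.9086]  nu=[-0.3267]  x^+=[-0.4090, 2.9931]  P^+=[0.7638 0.1031; 0.1031 0.1109]
step 2: x^-=[0.9080, 2.9931]  P^-=[1.0159 0.1439; 0.1439 0.3309]  H_jac=[0.2903 0.9569]  S=[0.5785]  K=[0.7477; 0.6195]  nu=[-0.2278]  x^+=[0.7376, 2.8520]  P^+=[0.6925 -0.1241; -0.1241 0.1089]
step 3: x^-=[1.9925, 2.8520]  P^-=[0.7443 -0.0842; -0.0842 0.3289]  H_jac=[0.5727 0.8198]  S=[0.4961]  K=[0.7202; 0.4462]  nu=[-3.1891]  x^+=[-0.3042, 1.4290]  P^+=[0.4870 -0.2436; -0.2436 0.2301]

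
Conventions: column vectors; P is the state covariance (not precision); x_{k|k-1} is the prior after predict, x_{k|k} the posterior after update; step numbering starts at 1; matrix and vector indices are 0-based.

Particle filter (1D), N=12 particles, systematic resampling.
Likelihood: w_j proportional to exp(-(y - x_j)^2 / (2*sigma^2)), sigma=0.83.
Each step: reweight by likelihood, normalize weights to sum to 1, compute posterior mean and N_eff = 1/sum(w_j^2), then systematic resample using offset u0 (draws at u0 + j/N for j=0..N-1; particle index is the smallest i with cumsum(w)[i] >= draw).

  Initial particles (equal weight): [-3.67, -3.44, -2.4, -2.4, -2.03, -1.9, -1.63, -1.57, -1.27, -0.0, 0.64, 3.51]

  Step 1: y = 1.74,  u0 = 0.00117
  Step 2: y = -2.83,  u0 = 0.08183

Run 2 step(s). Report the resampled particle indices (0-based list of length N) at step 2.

resampled_idx = [0, 0, 0, 0, 0, 0, 0, 0, 0, 0, 0, 9]

step 1: w=[0.0000, 0.0000, 0.0000, 0.0000, 0.0001, 0.0001, 0.0004, 0.0006, 0.0022, 0.1759, 0.6578, 0.1629]  mean=0.9882  Neff=2.0398  idx=[8, 9, 9, 10, 10, 10, 10, 10, 10, 10, 10, 11]
step 2: w=[0.9593, 0.0168, 0.0168, 0.0009, 0.0009, 0.0009, 0.0009, 0.0009, 0.0009, 0.0009, 0.0009, 0.0000]  mean=-1.2137  Neff=1.0861  idx=[0, 0, 0, 0, 0, 0, 0, 0, 0, 0, 0, 9]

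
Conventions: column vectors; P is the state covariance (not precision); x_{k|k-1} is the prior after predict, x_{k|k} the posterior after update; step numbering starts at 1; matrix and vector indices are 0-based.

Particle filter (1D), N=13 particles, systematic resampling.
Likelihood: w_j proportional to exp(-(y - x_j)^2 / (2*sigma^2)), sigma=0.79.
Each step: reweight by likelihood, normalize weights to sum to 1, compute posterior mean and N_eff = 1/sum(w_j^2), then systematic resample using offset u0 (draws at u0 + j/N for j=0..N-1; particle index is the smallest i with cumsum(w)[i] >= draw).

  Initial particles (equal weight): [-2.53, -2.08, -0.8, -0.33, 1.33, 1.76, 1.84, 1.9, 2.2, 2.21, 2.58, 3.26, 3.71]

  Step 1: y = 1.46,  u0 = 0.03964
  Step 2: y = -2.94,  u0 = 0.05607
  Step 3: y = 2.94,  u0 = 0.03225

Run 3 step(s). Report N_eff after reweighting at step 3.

N_eff = 10.6717

step 1: w=[0.0000, 0.0000, 0.0030, 0.0140, 0.1795, 0.1692, 0.1620, 0.1558, 0.1173, 0.1159, 0.0666, 0.0136, 0.0032]  mean=1.8655  Neff=6.9742  idx=[4, 4, 4, 5, 5, 6, 6, 7, 7, 8, 9, 9, 10]
step 2: w=[0.3149, 0.3149, 0.3149, 0.0143, 0.0143, 0.0078, 0.0078, 0.0049, 0.0049, 0.0004, 0.0004, 0.0004, 0.0000]  mean=1.3570  Neff=3.3554  idx=[0, 0, 0, 0, 1, 1, 1, 1, 2, 2, 2, 2, 5]
step 3: w=[0.0666, 0.0666, 0.0666, 0.0666, 0.0666, 0.0666, 0.0666, 0.0666, 0.0666, 0.0666, 0.0666, 0.0666, 0.2014]  mean=1.4327  Neff=10.6717  idx=[0, 1, 2, 3, 5, 6, 7, 8, 9, 10, 12, 12, 12]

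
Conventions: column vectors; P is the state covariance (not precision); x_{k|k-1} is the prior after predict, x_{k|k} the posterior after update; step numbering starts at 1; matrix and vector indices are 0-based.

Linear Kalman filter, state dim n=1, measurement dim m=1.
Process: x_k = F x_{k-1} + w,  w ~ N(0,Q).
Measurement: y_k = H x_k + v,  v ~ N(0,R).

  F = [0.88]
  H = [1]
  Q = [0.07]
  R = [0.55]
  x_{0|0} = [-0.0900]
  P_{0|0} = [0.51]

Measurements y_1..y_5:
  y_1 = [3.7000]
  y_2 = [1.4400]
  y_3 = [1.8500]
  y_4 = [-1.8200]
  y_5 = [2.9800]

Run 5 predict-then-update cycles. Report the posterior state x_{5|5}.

x_post = [1.0475]

step 1: x^-=[-0.0792]  P^-=[0.4649]  S=[1.0149]  K=[0.4581]  nu=[3.7792]  x^+=[1.6520]  P^+=[0.2520]
step 2: x^-=[1.4538]  P^-=[0.2651]  S=[0.8151]  K=[0.3252]  nu=[-0.0138]  x^+=[1.4493]  P^+=[0.1789]
step 3: x^-=[1.2754]  P^-=[0.2085]  S=[0.7585]  K=[0.2749]  nu=[0.5746]  x^+=[1.4334]  P^+=[0.1512]
step 4: x^-=[1.2614]  P^-=[0.1871]  S=[0.7371]  K=[0.2538]  nu=[-3.0814]  x^+=[0.4792]  P^+=[0.1396]
step 5: x^-=[0.4217]  P^-=[0.1781]  S=[0.7281]  K=[0.2446]  nu=[2.5583]  x^+=[1.0475]  P^+=[0.1345]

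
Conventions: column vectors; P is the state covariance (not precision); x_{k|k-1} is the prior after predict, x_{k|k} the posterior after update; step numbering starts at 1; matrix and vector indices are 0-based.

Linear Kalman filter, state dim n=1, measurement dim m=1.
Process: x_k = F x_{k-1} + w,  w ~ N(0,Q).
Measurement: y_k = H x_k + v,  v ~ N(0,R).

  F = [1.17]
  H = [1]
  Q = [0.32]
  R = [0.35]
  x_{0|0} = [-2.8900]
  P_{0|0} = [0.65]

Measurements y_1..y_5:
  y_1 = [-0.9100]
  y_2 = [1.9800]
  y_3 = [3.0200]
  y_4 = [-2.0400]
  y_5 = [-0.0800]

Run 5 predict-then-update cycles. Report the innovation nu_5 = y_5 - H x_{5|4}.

step 1: x^-=[-3.3813]  P^-=[1.2098]  S=[1.5598]  K=[0.7756]  nu=[2.4713]  x^+=[-1.4645]  P^+=[0.2715]
step 2: x^-=[-1.7135]  P^-=[0.6916]  S=[1.0416]  K=[0.6640]  nu=[3.6935]  x^+=[0.7389]  P^+=[0.2324]
step 3: x^-=[0.8645]  P^-=[0.6381]  S=[0.9881]  K=[0.6458]  nu=[2.1555]  x^+=[2.2565]  P^+=[0.2260]
step 4: x^-=[2.6401]  P^-=[0.6294]  S=[0.9794]  K=[0.6426]  nu=[-4.6801]  x^+=[-0.3675]  P^+=[0.2249]
step 5: x^-=[-0.4300]  P^-=[0.6279]  S=[0.9779]  K=[0.6421]  nu=[0.3500]  x^+=[-0.2053]  P^+=[0.2247]

innov = [0.3500]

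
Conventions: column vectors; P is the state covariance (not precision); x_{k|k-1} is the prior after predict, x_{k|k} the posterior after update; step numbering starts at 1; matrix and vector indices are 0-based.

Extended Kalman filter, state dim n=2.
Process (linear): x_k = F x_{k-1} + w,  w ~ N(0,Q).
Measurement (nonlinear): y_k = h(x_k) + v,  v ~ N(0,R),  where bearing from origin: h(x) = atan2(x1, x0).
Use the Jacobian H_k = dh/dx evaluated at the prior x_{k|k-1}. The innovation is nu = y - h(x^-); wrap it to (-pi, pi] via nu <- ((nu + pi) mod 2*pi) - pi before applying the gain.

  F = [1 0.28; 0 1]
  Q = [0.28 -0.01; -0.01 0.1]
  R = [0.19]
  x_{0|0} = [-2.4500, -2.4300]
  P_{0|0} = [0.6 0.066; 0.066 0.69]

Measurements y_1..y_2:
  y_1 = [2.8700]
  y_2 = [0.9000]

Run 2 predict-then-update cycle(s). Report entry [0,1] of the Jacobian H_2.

H_jac[0,1] = -0.1995

step 1: x^-=[-3.1304, -2.4300]  P^-=[0.9711 0.2492; 0.2492 0.7900]  H_jac=[0.1547 -0.1993]  S=[0.2293]  K=[0.4387; -0.5187]  nu=[-0.9317]  x^+=[-3.5391, -1.9468]  P^+=[0.9269 0.3014; 0.3014 0.7283]
step 2: x^-=[-4.0842, -1.9468]  P^-=[1.4328 0.4953; 0.4953 0.8283]  H_jac=[0.0951 -0.1995]  S=[0.2171]  K=[0.1724; -0.5442]  nu=[-2.6864]  x^+=[-4.5474, -0.4849]  P^+=[1.4263 0.5157; 0.5157 0.7640]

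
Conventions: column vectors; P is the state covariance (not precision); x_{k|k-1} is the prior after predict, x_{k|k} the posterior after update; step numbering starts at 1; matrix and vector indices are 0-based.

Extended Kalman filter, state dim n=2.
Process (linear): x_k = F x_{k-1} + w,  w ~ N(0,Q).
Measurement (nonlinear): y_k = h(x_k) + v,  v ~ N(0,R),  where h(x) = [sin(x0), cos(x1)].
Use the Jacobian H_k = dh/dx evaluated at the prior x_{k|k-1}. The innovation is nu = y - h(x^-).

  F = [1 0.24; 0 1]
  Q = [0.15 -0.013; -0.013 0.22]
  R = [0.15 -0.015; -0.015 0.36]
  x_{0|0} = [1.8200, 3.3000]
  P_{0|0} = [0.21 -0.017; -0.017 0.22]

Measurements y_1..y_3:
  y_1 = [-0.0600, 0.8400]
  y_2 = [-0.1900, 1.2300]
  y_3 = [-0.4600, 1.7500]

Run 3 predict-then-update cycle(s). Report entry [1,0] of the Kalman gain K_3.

K[1,0] = 0.0755

step 1: x^-=[2.6120, 3.3000]  P^-=[0.3645 0.0228; 0.0228 0.4400]  H_jac=[-0.8630 0.0000; 0.0000 0.1577]  S=[0.4215 -0.0181; -0.0181 0.3709]  K=[-0.7475 -0.0268; -0.0387 0.1852]  nu=[-0.5652, 1.8275]  x^+=[2.9855, 3.6604]  P^+=[0.1295 0.0100; 0.0100 0.4264]
step 2: x^-=[3.8640, 3.6604]  P^-=[0.3088 0.0993; 0.0993 0.6464]  H_jac=[-0.7502 0.0000; 0.0000 0.4958]  S=[0.3238 -0.0519; -0.0519 0.5189]  K=[-0.7117 0.0236; -0.1331 0.6043]  nu=[0.4712, 2.0984]  x^+=[3.5783, 4.8657]  P^+=[0.1428 0.0387; 0.0387 0.4428]
step 3: x^-=[4.7461, 4.8657]  P^-=[0.3368 0.1320; 0.1320 0.6628]  H_jac=[0.0337 0.0000; 0.0000 0.9883]  S=[0.1504 -0.0106; -0.0106 1.0073]  K=[0.0846 0.1304; 0.0755 0.6510]  nu=[0.5394, 1.5972]  x^+=[4.9999, 5.9463]  P^+=[0.3189 0.0462; 0.0462 0.2360]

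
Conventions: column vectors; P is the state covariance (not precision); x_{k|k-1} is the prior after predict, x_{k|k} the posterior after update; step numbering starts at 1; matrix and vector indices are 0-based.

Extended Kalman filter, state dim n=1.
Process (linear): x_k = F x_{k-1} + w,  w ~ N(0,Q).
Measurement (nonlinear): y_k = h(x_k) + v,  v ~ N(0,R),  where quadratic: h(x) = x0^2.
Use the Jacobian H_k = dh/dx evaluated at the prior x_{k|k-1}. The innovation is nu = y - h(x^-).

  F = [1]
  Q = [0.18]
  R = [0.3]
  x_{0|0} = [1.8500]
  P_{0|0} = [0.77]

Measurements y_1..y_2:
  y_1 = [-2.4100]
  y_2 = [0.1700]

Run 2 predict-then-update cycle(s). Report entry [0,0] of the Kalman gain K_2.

step 1: x^-=[1.8500]  P^-=[0.9500]  H_jac=[3.7000]  S=[13.3055]  K=[0.2642]  nu=[-5.8325]  x^+=[0.3092]  P^+=[0.0214]
step 2: x^-=[0.3092]  P^-=[0.2014]  H_jac=[0.6184]  S=[0.3770]  K=[0.3304]  nu=[0.0744]  x^+=[0.3338]  P^+=[0.1603]

K[0,0] = 0.3304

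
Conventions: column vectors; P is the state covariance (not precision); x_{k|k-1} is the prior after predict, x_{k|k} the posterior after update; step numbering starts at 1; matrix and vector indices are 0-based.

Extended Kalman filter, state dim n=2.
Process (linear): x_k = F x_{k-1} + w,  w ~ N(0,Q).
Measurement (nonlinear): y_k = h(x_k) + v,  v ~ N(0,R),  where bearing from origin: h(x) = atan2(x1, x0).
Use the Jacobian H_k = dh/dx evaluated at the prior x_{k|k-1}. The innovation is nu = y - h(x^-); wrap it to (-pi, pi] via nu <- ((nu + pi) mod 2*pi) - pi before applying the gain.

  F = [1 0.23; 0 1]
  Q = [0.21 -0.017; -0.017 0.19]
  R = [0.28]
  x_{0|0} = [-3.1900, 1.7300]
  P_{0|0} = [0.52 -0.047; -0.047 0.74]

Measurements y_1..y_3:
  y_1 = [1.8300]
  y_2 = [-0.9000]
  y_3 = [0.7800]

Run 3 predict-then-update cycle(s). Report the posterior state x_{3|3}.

x_post = [-3.5646, 2.0009]

step 1: x^-=[-2.7921, 1.7300]  P^-=[0.7475 0.1062; 0.1062 0.9300]  H_jac=[-0.1604 -0.2588]  S=[0.3703]  K=[-0.3979; -0.6959]  nu=[-0.7569]  x^+=[-2.4909, 2.2567]  P^+=[0.6889 0.0037; 0.0037 0.7507]
step 2: x^-=[-1.9719, 2.2567]  P^-=[0.9403 0.1593; 0.1593 0.9407]  H_jac=[-0.2513 -0.2196]  S=[0.4023]  K=[-0.6743; -0.6129]  nu=[3.0942]  x^+=[-4.0582, 0.3603]  P^+=[0.7574 -0.0069; -0.0069 0.7895]
step 3: x^-=[-3.9753, 0.3603]  P^-=[1.0060 0.1577; 0.1577 0.9795]  H_jac=[-0.0226 -0.2495]  S=[0.3433]  K=[-0.1809; -0.7224]  nu=[-2.2712]  x^+=[-3.5646, 2.0009]  P^+=[0.9947 0.1128; 0.1128 0.8004]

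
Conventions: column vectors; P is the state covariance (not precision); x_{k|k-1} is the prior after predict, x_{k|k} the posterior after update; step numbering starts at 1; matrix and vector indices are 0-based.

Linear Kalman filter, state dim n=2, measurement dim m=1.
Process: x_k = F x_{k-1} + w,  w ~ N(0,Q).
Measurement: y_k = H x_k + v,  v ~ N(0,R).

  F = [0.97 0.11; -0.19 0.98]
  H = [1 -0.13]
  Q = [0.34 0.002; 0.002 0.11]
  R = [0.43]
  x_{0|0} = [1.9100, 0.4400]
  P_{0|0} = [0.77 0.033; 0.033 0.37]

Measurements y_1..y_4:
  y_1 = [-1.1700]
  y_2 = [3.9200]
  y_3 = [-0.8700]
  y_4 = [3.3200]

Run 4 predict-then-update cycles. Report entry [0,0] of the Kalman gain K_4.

K[0,0] = 0.5805

step 1: x^-=[1.9011, 0.0683]  P^-=[1.0760 -0.0693; -0.0693 0.4809]  S=[1.5322]  K=[0.7082; -0.0861]  nu=[-3.0622]  x^+=[-0.2675, 0.3318]  P^+=[0.3076 0.0240; 0.0240 0.4695]
step 2: x^-=[-0.2229, 0.3760]  P^-=[0.6403 0.0183; 0.0183 0.5631]  S=[1.0750]  K=[0.5934; -0.0511]  nu=[4.1918]  x^+=[2.2644, 0.1618]  P^+=[0.2618 0.0509; 0.0509 0.5603]
step 3: x^-=[2.2142, -0.2717]  P^-=[0.6039 0.0614; 0.0614 0.6386]  S=[1.0287]  K=[0.5793; -0.0210]  nu=[-3.1195]  x^+=[0.4071, -0.2062]  P^+=[0.2587 0.0739; 0.0739 0.6381]
step 4: x^-=[0.3722, -0.2795]  P^-=[0.6069 0.0919; 0.0919 0.7047]  S=[1.0249]  K=[0.5805; 0.0002]  nu=[2.9115]  x^+=[2.0623, -0.2788]  P^+=[0.2615 0.0917; 0.0917 0.7047]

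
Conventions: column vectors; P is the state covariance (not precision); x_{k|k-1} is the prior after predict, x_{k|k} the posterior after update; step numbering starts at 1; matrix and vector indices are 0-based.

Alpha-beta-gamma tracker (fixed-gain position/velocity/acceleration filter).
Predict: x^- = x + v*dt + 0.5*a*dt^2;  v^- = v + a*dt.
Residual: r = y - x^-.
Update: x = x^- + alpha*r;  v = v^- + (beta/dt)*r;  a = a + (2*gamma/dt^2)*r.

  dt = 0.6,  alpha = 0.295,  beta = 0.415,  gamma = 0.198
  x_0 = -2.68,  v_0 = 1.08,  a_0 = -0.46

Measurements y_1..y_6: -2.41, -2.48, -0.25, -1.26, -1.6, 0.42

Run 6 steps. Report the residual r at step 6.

resid = 0.5050

step 1: x_pred=-2.1148  r=-0.2952  x^+=-2.2019  v^+=0.5998  a^+=-0.7847
step 2: x_pred=-1.9832  r=-0.4968  x^+=-2.1298  v^+=-0.2146  a^+=-1.3312
step 3: x_pred=-2.4982  r=2.2482  x^+=-1.8349  v^+=0.5417  a^+=1.1418
step 4: x_pred=-1.3044  r=0.0444  x^+=-1.2913  v^+=1.2575  a^+=1.1907
step 5: x_pred=-0.3225  r=-1.2775  x^+=-0.6994  v^+=1.0883  a^+=-0.2146
step 6: x_pred=-0.0850  r=0.5050  x^+=0.0640  v^+=1.3088  a^+=0.3409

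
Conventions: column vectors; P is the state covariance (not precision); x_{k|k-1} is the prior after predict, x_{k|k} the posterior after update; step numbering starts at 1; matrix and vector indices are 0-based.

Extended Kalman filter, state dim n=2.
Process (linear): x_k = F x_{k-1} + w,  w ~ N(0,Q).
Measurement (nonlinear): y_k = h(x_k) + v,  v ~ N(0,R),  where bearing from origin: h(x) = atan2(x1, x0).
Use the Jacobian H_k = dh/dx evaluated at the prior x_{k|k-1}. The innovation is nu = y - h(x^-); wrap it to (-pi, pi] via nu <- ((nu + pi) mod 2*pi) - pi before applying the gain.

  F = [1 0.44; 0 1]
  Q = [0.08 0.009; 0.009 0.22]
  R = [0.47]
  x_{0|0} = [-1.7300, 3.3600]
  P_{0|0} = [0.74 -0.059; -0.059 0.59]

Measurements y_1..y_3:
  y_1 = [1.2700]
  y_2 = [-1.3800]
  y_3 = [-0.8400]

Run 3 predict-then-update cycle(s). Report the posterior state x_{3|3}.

step 1: x^-=[-0.2516, 3.3600]  P^-=[0.8823 0.2096; 0.2096 0.8100]  H_jac=[-0.2960 -0.0222]  S=[0.5504]  K=[-0.4828; -0.1453]  nu=[-0.3755]  x^+=[-0.0703, 3.4146]  P^+=[0.7540 0.1710; 0.1710 0.7984]
step 2: x^-=[1.4321, 3.4146]  P^-=[1.1390 0.5313; 0.5313 1.0184]  H_jac=[-0.2491 0.1045]  S=[0.5241]  K=[-0.4354; -0.0495]  nu=[-2.5537]  x^+=[2.5439, 3.5409]  P^+=[1.0397 0.5200; 0.5200 1.0171]
step 3: x^-=[4.1019, 3.5409]  P^-=[1.7742 0.9765; 0.9765 1.2371]  H_jac=[-0.1206 0.1397]  S=[0.4870]  K=[-0.1592; 0.1130]  nu=[-1.5521]  x^+=[4.3490, 3.3655]  P^+=[1.7618 0.9853; 0.9853 1.2309]

x_post = [4.3490, 3.3655]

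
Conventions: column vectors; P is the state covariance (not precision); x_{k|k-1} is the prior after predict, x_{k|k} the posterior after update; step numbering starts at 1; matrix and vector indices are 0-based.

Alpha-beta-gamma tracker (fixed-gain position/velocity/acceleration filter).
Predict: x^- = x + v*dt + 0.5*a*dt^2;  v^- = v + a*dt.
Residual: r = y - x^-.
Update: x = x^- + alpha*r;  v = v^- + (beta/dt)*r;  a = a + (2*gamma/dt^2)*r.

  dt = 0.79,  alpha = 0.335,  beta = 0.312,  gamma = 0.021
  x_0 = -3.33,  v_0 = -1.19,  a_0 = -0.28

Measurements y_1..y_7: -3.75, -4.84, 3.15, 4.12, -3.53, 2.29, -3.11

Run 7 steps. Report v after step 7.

step 1: x_pred=-4.3575  r=0.6075  x^+=-4.1540  v^+=-1.1713  a^+=-0.2391
step 2: x_pred=-5.1539  r=0.3139  x^+=-5.0487  v^+=-1.2362  a^+=-0.2180
step 3: x_pred=-6.0934  r=9.2434  x^+=-2.9968  v^+=2.2421  a^+=0.4041
step 4: x_pred=-1.0995  r=5.2195  x^+=0.6490  v^+=4.6227  a^+=0.7553
step 5: x_pred=4.5367  r=-8.0667  x^+=1.8343  v^+=2.0336  a^+=0.2125
step 6: x_pred=3.5071  r=-1.2171  x^+=3.0994  v^+=1.7207  a^+=0.1305
step 7: x_pred=4.4995  r=-7.6095  x^+=1.9503  v^+=-1.1814  a^+=-0.3816

v_post = -1.1814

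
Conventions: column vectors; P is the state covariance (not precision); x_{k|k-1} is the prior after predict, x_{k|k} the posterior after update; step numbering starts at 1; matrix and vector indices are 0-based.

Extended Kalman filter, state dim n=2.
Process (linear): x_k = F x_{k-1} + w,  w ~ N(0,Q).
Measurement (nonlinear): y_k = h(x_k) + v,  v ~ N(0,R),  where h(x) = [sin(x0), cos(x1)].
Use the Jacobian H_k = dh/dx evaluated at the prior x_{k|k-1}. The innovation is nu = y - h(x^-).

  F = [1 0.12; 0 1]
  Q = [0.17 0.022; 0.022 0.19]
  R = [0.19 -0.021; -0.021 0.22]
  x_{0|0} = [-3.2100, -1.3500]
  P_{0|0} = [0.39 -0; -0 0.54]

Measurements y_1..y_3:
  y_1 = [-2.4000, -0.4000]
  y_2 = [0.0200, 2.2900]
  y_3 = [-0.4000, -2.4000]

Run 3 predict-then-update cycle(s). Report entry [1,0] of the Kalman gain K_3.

K[1,0] = 0.0742

step 1: x^-=[-3.3720, -1.3500]  P^-=[0.5678 0.0868; 0.0868 0.7300]  H_jac=[-0.9736 0.0000; 0.0000 0.9757]  S=[0.7282 -0.1035; -0.1035 0.9150]  K=[-0.7582 0.0068; -0.0055 0.7778]  nu=[-2.6284, -0.6190]  x^+=[-1.3835, -1.8169]  P^+=[0.1481 0.0179; 0.0179 0.1755]
step 2: x^-=[-1.6015, -1.8169]  P^-=[0.3249 0.0609; 0.0609 0.3655]  H_jac=[-0.0307 0.0000; 0.0000 0.9699]  S=[0.1903 -0.0228; -0.0228 0.5638]  K=[-0.0401 0.1032; 0.0659 0.6314]  nu=[1.0195, 2.5336]  x^+=[-1.3810, -0.1500]  P^+=[0.3184 0.0243; 0.0243 0.1418]
step 3: x^-=[-1.3990, -0.1500]  P^-=[0.4963 0.0633; 0.0633 0.3318]  H_jac=[0.1709 0.0000; 0.0000 0.1495]  S=[0.2045 -0.0194; -0.0194 0.2274]  K=[0.4222 0.0776; 0.0742 0.2244]  nu=[0.5853, -3.3888]  x^+=[-1.4148, -0.8670]  P^+=[0.4597 0.0549; 0.0549 0.3199]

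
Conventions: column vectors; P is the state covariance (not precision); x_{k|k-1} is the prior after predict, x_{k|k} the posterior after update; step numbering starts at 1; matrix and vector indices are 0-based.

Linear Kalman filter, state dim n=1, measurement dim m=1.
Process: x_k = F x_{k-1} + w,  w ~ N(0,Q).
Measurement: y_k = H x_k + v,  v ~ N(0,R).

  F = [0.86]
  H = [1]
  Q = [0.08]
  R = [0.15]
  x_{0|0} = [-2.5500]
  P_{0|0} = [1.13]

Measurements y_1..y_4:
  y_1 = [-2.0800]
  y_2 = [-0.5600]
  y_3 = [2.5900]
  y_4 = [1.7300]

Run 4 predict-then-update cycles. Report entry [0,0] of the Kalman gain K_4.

step 1: x^-=[-2.1930]  P^-=[0.9157]  S=[1.0657]  K=[0.8593]  nu=[0.1130]  x^+=[-2.0959]  P^+=[0.1289]
step 2: x^-=[-1.8025]  P^-=[0.1753]  S=[0.3253]  K=[0.5389]  nu=[1.2425]  x^+=[-1.1329]  P^+=[0.0808]
step 3: x^-=[-0.9743]  P^-=[0.1398]  S=[0.2898]  K=[0.4824]  nu=[3.5643]  x^+=[0.7451]  P^+=[0.0724]
step 4: x^-=[0.6408]  P^-=[0.1335]  S=[0.2835]  K=[0.4709]  nu=[1.0892]  x^+=[1.1537]  P^+=[0.0706]

K[0,0] = 0.4709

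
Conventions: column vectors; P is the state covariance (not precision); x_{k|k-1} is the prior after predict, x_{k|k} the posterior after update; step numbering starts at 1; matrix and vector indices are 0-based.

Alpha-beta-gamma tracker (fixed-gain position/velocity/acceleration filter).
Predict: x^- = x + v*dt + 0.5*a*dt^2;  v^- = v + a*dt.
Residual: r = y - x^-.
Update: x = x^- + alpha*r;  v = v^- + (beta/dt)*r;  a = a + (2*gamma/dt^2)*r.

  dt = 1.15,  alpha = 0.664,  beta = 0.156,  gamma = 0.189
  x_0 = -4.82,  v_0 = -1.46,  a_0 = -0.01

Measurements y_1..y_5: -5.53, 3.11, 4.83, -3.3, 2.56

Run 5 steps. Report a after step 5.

a_post = -2.3020

step 1: x_pred=-6.5056  r=0.9756  x^+=-5.8578  v^+=-1.3392  a^+=0.2689
step 2: x_pred=-7.2201  r=10.3301  x^+=-0.3609  v^+=0.3713  a^+=3.2214
step 3: x_pred=2.1963  r=2.6337  x^+=3.9451  v^+=4.4332  a^+=3.9742
step 4: x_pred=11.6712  r=-14.9712  x^+=1.7303  v^+=6.9727  a^+=-0.3049
step 5: x_pred=9.5473  r=-6.9873  x^+=4.9077  v^+=5.6742  a^+=-2.3020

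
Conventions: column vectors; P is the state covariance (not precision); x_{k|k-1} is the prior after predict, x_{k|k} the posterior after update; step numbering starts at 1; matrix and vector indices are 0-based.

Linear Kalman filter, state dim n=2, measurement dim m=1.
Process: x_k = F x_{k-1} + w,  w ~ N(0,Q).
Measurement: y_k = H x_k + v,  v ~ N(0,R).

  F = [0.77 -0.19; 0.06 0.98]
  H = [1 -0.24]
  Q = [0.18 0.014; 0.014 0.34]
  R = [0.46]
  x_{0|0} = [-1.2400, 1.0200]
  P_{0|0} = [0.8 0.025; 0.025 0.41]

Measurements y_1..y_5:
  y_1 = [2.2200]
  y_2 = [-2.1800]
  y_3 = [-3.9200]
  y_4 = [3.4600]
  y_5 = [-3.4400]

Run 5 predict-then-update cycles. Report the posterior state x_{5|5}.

step 1: x^-=[-1.1486, 0.9252]  P^-=[0.6618 -0.0068; -0.0068 0.7396]  S=[1.1677]  K=[0.5682; -0.1578]  nu=[3.5906]  x^+=[0.8915, 0.3585]  P^+=[0.2849 0.0979; 0.0979 0.7105]
step 2: x^-=[0.6184, 0.4048]  P^-=[0.3459 -0.0324; -0.0324 1.0349]  S=[0.8810]  K=[0.4014; -0.3186]  nu=[-2.7012]  x^+=[-0.4659, 1.2655]  P^+=[0.2039 0.0803; 0.0803 0.9454]
step 3: x^-=[-0.5992, 1.2122]  P^-=[0.3115 -0.0929; -0.0929 1.2582]  S=[0.8886]  K=[0.3757; -0.4444]  nu=[-3.0298]  x^+=[-1.7375, 2.5587]  P^+=[0.1861 0.0554; 0.0554 1.0827]
step 4: x^-=[-1.8240, 2.4032]  P^-=[0.3132 -0.1378; -0.1378 1.3870]  S=[0.9193]  K=[0.3767; -0.5120]  nu=[5.8608]  x^+=[0.3838, -0.5977]  P^+=[0.1828 0.0395; 0.0395 1.1460]
step 5: x^-=[0.4091, -0.5627]  P^-=[0.3182 -0.1616; -0.1616 1.4459]  S=[0.9390]  K=[0.3801; -0.5416]  nu=[-3.9841]  x^+=[-1.1054, 1.5952]  P^+=[0.1825 0.0318; 0.0318 1.1705]

x_post = [-1.1054, 1.5952]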